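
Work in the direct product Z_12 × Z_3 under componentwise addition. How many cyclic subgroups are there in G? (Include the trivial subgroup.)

Group the elements of G by the cyclic subgroup they generate; each cyclic subgroup of order d accounts for φ(d) elements.
Cyclic subgroups by order — order 1: 1; order 2: 1; order 3: 4; order 4: 1; order 6: 4; order 12: 4.
Total: 15.

15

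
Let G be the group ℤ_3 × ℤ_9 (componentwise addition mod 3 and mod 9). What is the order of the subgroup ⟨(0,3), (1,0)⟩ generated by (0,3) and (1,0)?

|⟨(0,3)⟩| = 3 and |⟨(1,0)⟩| = 3, so |H| is a multiple of lcm(3, 3) = 3 and divides |G| = 27.
Closing under the operation: H = {(0,0), (0,3), (0,6), (1,0), (1,3), (1,6), (2,0), (2,3), (2,6)}, so |H| = 9.

9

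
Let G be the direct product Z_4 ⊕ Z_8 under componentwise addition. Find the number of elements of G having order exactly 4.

12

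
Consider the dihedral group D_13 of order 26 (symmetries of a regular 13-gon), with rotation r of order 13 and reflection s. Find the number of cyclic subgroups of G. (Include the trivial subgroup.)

15

Each element a generates a cyclic subgroup ⟨a⟩; distinct elements may generate the same one (a cyclic group of order d has φ(d) generators).
Cyclic subgroups by order — order 1: 1; order 2: 13; order 13: 1.
Total: 15.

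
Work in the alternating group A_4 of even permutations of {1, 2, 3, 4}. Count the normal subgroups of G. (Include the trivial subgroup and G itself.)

3

G has 10 subgroups. Checking conjugation-invariance by order — order 1: 1/1 normal; order 2: 0/3 normal; order 3: 0/4 normal; order 4: 1/1 normal; order 12: 1/1 normal.
Total normal subgroups: 3.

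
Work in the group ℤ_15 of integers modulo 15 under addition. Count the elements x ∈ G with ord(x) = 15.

In a cyclic group of order 15, the number of elements of order d (for d | 15) is φ(d).
φ(15) = 8.

8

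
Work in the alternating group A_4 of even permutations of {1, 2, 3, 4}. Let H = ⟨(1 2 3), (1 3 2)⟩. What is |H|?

3

|⟨(1 2 3)⟩| = 3 and |⟨(1 3 2)⟩| = 3, so |H| is a multiple of lcm(3, 3) = 3 and divides |G| = 12.
Closing under the operation: H = {e, (1 2 3), (1 3 2)}, so |H| = 3.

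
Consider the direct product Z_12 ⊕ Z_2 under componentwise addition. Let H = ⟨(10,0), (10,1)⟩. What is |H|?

12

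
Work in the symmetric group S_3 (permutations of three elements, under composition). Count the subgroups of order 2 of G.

3

|G| = 6 and 2 | 6, so subgroups of order 2 are possible by Lagrange.
The subgroups of order 2 are: {e, (1 2)}; {e, (1 3)}; {e, (2 3)}.
So G has 3 subgroups of order 2.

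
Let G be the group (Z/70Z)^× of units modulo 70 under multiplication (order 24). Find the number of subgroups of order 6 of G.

3

|G| = 24 and 6 | 24, so subgroups of order 6 are possible by Lagrange.
The subgroups of order 6 are: {1, 11, 19, 51, 59, 69}; {1, 9, 11, 29, 39, 51}; {1, 11, 31, 41, 51, 61}.
So G has 3 subgroups of order 6.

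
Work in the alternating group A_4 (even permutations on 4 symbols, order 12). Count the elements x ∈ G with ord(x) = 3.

8

The elements of order 3 are: (2 3 4), (2 4 3), (1 2 3), (1 2 4), (1 3 2), (1 3 4), (1 4 2), (1 4 3).
That's 8.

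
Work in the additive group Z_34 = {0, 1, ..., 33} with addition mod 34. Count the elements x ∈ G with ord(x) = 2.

1

In a cyclic group of order 34, the number of elements of order d (for d | 34) is φ(d).
φ(2) = 1.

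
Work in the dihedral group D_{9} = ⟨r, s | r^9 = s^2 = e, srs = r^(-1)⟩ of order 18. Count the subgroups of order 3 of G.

1

|G| = 18 and 3 | 18, so subgroups of order 3 are possible by Lagrange.
The subgroups of order 3 are: {e, r^3, r^6}.
So G has 1 subgroup of order 3.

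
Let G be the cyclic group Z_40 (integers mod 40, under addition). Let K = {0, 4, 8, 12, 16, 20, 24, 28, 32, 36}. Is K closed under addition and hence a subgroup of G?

Yes

|K| = 10 divides |G| = 40, consistent with Lagrange.
K contains the identity, every element's inverse is in K, and K is closed under +: it is a subgroup.
In fact K = ⟨4⟩.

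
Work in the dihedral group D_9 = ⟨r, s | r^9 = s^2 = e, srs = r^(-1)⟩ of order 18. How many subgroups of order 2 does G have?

|G| = 18 and 2 | 18, so subgroups of order 2 are possible by Lagrange.
The subgroups of order 2 are: {e, r^2s}; {e, r^3s}; {e, r^4s}; {e, r^5s}; … (9 in all).
So G has 9 subgroups of order 2.

9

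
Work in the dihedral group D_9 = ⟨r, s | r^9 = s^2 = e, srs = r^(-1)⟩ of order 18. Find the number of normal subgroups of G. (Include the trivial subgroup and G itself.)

G has 16 subgroups. Checking conjugation-invariance by order — order 1: 1/1 normal; order 2: 0/9 normal; order 3: 1/1 normal; order 6: 0/3 normal; order 9: 1/1 normal; order 18: 1/1 normal.
Total normal subgroups: 4.

4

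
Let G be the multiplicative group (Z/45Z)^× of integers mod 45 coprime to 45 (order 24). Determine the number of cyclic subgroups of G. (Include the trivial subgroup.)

12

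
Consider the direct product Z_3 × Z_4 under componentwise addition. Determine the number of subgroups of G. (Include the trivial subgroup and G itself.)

6

|G| = 12, so by Lagrange every subgroup order divides 12. Divisors: 1, 2, 3, 4, 6, 12.
Subgroups by order — order 1: 1; order 2: 1; order 3: 1; order 4: 1; order 6: 1; order 12: 1.
Total: 1 + 1 + 1 + 1 + 1 + 1 = 6.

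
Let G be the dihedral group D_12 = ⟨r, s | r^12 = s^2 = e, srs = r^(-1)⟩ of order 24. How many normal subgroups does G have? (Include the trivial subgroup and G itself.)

G has 34 subgroups. Checking conjugation-invariance by order — order 1: 1/1 normal; order 2: 1/13 normal; order 3: 1/1 normal; order 4: 1/7 normal; order 6: 1/5 normal; order 8: 0/3 normal; order 12: 3/3 normal; order 24: 1/1 normal.
Total normal subgroups: 9.

9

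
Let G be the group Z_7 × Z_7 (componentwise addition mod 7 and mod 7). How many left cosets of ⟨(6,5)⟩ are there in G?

7

|⟨(6,5)⟩| = 7 and |G| = 49.
By Lagrange, [G : H] = |G|/|H| = 49/7 = 7.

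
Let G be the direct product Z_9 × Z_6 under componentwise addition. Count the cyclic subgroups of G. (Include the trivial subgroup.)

16

Each element a generates a cyclic subgroup ⟨a⟩; distinct elements may generate the same one (a cyclic group of order d has φ(d) generators).
Cyclic subgroups by order — order 1: 1; order 2: 1; order 3: 4; order 6: 4; order 9: 3; order 18: 3.
Total: 16.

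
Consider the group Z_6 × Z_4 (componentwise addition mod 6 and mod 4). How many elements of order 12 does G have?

An element (a,b) has order lcm(ord(a), ord(b)); count pairs with lcm equal to 12.
Enumerating gives 8 such elements.

8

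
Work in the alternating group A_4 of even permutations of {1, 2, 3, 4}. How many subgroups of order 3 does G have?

4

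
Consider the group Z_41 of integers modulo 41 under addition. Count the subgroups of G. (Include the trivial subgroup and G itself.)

2

A cyclic group of order 41 has exactly one subgroup for each divisor of 41.
Divisors of 41: 1, 41.
So Z_41 has 2 subgroups.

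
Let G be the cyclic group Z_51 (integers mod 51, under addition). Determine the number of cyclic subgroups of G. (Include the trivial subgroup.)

4

Each element a generates a cyclic subgroup ⟨a⟩; distinct elements may generate the same one (a cyclic group of order d has φ(d) generators).
Cyclic subgroups by order — order 1: 1; order 3: 1; order 17: 1; order 51: 1.
Total: 4.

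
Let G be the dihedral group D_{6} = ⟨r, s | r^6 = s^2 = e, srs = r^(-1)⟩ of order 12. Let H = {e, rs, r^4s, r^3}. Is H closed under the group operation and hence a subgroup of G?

Yes

|H| = 4 divides |G| = 12, consistent with Lagrange.
H contains the identity, every element's inverse is in H, and H is closed under ·: it is a subgroup.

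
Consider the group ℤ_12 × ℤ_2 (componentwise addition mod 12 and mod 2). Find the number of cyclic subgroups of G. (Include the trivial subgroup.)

12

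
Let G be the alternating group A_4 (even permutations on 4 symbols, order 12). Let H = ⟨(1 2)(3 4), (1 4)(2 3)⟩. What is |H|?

|⟨(1 2)(3 4)⟩| = 2 and |⟨(1 4)(2 3)⟩| = 2, so |H| is a multiple of lcm(2, 2) = 2 and divides |G| = 12.
Closing under the operation: H = {e, (1 2)(3 4), (1 3)(2 4), (1 4)(2 3)}, so |H| = 4.

4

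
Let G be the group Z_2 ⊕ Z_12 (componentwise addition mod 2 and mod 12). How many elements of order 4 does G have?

4

An element (a,b) has order lcm(ord(a), ord(b)); count pairs with lcm equal to 4.
Enumerating gives 4 such elements.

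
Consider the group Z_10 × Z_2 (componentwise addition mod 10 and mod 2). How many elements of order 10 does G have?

12

An element (a,b) has order lcm(ord(a), ord(b)); count pairs with lcm equal to 10.
Enumerating gives 12 such elements.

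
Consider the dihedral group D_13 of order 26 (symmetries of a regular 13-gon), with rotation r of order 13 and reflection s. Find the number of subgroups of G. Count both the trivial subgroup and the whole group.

16

|G| = 26, so by Lagrange every subgroup order divides 26. Divisors: 1, 2, 13, 26.
Subgroups by order — order 1: 1; order 2: 13; order 13: 1; order 26: 1.
Total: 1 + 13 + 1 + 1 = 16.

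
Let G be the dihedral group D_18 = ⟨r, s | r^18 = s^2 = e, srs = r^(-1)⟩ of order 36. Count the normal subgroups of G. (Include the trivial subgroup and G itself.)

G has 45 subgroups. Checking conjugation-invariance by order — order 1: 1/1 normal; order 2: 1/19 normal; order 3: 1/1 normal; order 4: 0/9 normal; order 6: 1/7 normal; order 9: 1/1 normal; order 12: 0/3 normal; order 18: 3/3 normal; order 36: 1/1 normal.
Total normal subgroups: 9.

9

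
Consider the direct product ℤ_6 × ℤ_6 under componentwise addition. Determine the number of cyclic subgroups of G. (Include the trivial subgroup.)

20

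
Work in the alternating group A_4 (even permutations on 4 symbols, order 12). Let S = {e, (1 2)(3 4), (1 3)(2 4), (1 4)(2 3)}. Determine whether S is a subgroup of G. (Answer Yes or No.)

|S| = 4 divides |G| = 12, consistent with Lagrange.
S contains the identity, every element's inverse is in S, and S is closed under ∘: it is a subgroup.

Yes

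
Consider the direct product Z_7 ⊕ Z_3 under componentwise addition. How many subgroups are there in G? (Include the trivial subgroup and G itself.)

|G| = 21, so by Lagrange every subgroup order divides 21. Divisors: 1, 3, 7, 21.
Subgroups by order — order 1: 1; order 3: 1; order 7: 1; order 21: 1.
Total: 1 + 1 + 1 + 1 = 4.

4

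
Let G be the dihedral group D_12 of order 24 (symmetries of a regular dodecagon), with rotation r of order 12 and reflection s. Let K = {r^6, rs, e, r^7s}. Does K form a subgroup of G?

|K| = 4 divides |G| = 24, consistent with Lagrange.
K contains the identity, every element's inverse is in K, and K is closed under ·: it is a subgroup.

Yes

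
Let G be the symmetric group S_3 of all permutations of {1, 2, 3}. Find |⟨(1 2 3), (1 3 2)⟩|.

3

|⟨(1 2 3)⟩| = 3 and |⟨(1 3 2)⟩| = 3, so |H| is a multiple of lcm(3, 3) = 3 and divides |G| = 6.
Closing under the operation: H = {e, (1 2 3), (1 3 2)}, so |H| = 3.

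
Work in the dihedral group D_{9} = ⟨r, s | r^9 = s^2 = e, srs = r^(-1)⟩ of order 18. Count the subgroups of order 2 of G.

9

|G| = 18 and 2 | 18, so subgroups of order 2 are possible by Lagrange.
The subgroups of order 2 are: {e, r^2s}; {e, r^3s}; {e, r^4s}; {e, r^5s}; … (9 in all).
So G has 9 subgroups of order 2.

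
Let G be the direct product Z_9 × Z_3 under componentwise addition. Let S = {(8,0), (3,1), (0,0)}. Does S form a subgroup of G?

(3,1) ∈ S but its inverse (6,2) ∉ S, so S is not a subgroup.

No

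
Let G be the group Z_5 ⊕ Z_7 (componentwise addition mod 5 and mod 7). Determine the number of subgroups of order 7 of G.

1

|G| = 35 and 7 | 35, so subgroups of order 7 are possible by Lagrange.
The subgroups of order 7 are: {(0,0), (0,1), (0,2), (0,3), (0,4), (0,5), (0,6)}.
So G has 1 subgroup of order 7.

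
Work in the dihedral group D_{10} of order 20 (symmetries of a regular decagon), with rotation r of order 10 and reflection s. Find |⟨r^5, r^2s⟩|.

4

|⟨r^5⟩| = 2 and |⟨r^2s⟩| = 2, so |H| is a multiple of lcm(2, 2) = 2 and divides |G| = 20.
Closing under the operation: H = {e, r^5, r^2s, r^7s}, so |H| = 4.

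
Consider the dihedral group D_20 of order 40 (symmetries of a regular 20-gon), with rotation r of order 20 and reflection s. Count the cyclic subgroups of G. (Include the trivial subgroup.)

Each element a generates a cyclic subgroup ⟨a⟩; distinct elements may generate the same one (a cyclic group of order d has φ(d) generators).
Cyclic subgroups by order — order 1: 1; order 2: 21; order 4: 1; order 5: 1; order 10: 1; order 20: 1.
Total: 26.

26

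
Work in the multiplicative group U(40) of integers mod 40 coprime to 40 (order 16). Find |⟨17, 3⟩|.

|⟨17⟩| = 4 and |⟨3⟩| = 4, so |H| is a multiple of lcm(4, 4) = 4 and divides |G| = 16.
Closing under the operation: H = {1, 3, 9, 11, 17, 19, 27, 33}, so |H| = 8.

8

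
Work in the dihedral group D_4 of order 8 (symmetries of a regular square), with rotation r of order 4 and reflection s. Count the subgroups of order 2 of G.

|G| = 8 and 2 | 8, so subgroups of order 2 are possible by Lagrange.
The subgroups of order 2 are: {e, r^2}; {e, r^2s}; {e, r^3s}; {e, rs}; … (5 in all).
So G has 5 subgroups of order 2.

5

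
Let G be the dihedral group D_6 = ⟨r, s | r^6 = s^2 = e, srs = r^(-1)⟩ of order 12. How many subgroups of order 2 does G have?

|G| = 12 and 2 | 12, so subgroups of order 2 are possible by Lagrange.
The subgroups of order 2 are: {e, r^2s}; {e, r^3}; {e, r^3s}; {e, r^4s}; … (7 in all).
So G has 7 subgroups of order 2.

7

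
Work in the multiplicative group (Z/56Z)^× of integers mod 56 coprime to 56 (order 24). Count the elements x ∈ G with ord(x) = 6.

Enumerating element orders in G gives 14 elements of order 6.

14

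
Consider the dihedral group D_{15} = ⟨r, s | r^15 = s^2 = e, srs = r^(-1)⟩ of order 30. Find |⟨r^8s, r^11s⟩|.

10

|⟨r^8s⟩| = 2 and |⟨r^11s⟩| = 2, so |H| is a multiple of lcm(2, 2) = 2 and divides |G| = 30.
Closing under the operation: H = {e, r^3, r^6, r^9, r^12, r^2s, r^5s, r^8s, r^11s, r^14s}, so |H| = 10.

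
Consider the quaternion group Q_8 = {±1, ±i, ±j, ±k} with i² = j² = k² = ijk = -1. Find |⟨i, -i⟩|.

|⟨i⟩| = 4 and |⟨-i⟩| = 4, so |H| is a multiple of lcm(4, 4) = 4 and divides |G| = 8.
Closing under the operation: H = {1, -1, i, -i}, so |H| = 4.

4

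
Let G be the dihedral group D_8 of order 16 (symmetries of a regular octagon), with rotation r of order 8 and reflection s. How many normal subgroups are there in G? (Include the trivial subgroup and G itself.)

7

G has 19 subgroups. Checking conjugation-invariance by order — order 1: 1/1 normal; order 2: 1/9 normal; order 4: 1/5 normal; order 8: 3/3 normal; order 16: 1/1 normal.
Total normal subgroups: 7.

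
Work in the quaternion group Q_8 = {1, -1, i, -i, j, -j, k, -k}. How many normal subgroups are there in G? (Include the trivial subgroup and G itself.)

G has 6 subgroups. Checking conjugation-invariance by order — order 1: 1/1 normal; order 2: 1/1 normal; order 4: 3/3 normal; order 8: 1/1 normal.
Total normal subgroups: 6.

6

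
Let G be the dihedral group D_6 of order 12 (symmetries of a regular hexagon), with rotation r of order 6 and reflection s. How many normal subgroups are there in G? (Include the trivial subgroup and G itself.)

7

G has 16 subgroups. Checking conjugation-invariance by order — order 1: 1/1 normal; order 2: 1/7 normal; order 3: 1/1 normal; order 4: 0/3 normal; order 6: 3/3 normal; order 12: 1/1 normal.
Total normal subgroups: 7.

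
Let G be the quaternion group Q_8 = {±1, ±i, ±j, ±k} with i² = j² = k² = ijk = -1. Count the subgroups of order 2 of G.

|G| = 8 and 2 | 8, so subgroups of order 2 are possible by Lagrange.
The subgroups of order 2 are: {1, -1}.
So G has 1 subgroup of order 2.

1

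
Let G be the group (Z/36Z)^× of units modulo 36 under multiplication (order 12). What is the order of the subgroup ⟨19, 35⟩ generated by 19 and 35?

4

|⟨19⟩| = 2 and |⟨35⟩| = 2, so |H| is a multiple of lcm(2, 2) = 2 and divides |G| = 12.
Closing under the operation: H = {1, 17, 19, 35}, so |H| = 4.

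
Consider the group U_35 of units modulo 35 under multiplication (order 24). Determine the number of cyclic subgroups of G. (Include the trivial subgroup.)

12

A cyclic subgroup of order d is generated by each of its φ(d) elements of order d, so the cyclic subgroups of order d number (#elements of order d)/φ(d).
Cyclic subgroups by order — order 1: 1; order 2: 3; order 3: 1; order 4: 2; order 6: 3; order 12: 2.
Total: 12.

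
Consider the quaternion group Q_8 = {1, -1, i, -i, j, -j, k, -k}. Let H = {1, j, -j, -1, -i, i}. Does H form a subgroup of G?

No

|H| = 6 does not divide |G| = 8, so by Lagrange H is not a subgroup.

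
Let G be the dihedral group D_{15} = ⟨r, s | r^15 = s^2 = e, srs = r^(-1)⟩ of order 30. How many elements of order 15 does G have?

8

The elements of order 15 are: r, r^2, r^4, r^7, r^8, r^11, r^13, r^14.
That's 8.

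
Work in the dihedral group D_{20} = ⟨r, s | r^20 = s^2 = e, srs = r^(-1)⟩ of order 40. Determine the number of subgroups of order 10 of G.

5

|G| = 40 and 10 | 40, so subgroups of order 10 are possible by Lagrange.
The subgroups of order 10 are: {e, r^2, r^4, r^6, r^8, r^10, r^12, r^14, r^16, r^18}; {e, r^4, r^8, r^12, r^16, r^2s, r^6s, r^10s, r^14s, r^18s}; {e, r^4, r^8, r^12, r^16, r^3s, r^7s, r^11s, r^15s, r^19s}; {e, r^4, r^8, r^12, r^16, s, r^4s, r^8s, r^12s, r^16s}; … (5 in all).
So G has 5 subgroups of order 10.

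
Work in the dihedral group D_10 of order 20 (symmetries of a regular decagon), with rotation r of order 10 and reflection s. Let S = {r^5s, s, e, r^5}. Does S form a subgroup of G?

Yes

|S| = 4 divides |G| = 20, consistent with Lagrange.
S contains the identity, every element's inverse is in S, and S is closed under ·: it is a subgroup.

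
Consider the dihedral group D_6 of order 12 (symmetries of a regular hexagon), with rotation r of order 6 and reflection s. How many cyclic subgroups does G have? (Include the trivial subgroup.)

10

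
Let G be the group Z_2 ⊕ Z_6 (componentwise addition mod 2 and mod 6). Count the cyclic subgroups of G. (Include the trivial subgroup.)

8

Group the elements of G by the cyclic subgroup they generate; each cyclic subgroup of order d accounts for φ(d) elements.
Cyclic subgroups by order — order 1: 1; order 2: 3; order 3: 1; order 6: 3.
Total: 8.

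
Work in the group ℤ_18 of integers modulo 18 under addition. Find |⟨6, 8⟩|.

|⟨6⟩| = 3 and |⟨8⟩| = 9, so |H| is a multiple of lcm(3, 9) = 9 and divides |G| = 18.
Closing under the operation: H = {0, 2, 4, 6, 8, 10, 12, 14, 16}, so |H| = 9.

9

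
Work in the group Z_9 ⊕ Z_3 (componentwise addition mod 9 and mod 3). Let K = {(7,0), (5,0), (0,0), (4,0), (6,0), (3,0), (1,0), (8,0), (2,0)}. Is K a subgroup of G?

Yes

|K| = 9 divides |G| = 27, consistent with Lagrange.
K contains the identity, every element's inverse is in K, and K is closed under +: it is a subgroup.
In fact K = ⟨(4,0)⟩.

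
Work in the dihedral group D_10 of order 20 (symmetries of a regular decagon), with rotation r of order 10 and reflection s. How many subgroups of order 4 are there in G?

5

|G| = 20 and 4 | 20, so subgroups of order 4 are possible by Lagrange.
The subgroups of order 4 are: {e, r^5, r^2s, r^7s}; {e, r^5, r^3s, r^8s}; {e, r^5, r^4s, r^9s}; {e, r^5, s, r^5s}; … (5 in all).
So G has 5 subgroups of order 4.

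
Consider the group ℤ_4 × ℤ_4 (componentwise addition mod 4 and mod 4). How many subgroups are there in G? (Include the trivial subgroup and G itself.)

15

|G| = 16, so by Lagrange every subgroup order divides 16. Divisors: 1, 2, 4, 8, 16.
Subgroups by order — order 1: 1; order 2: 3; order 4: 7; order 8: 3; order 16: 1.
Total: 1 + 3 + 7 + 3 + 1 = 15.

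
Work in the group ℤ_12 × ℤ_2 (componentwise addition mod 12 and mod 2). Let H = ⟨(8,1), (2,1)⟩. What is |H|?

|⟨(8,1)⟩| = 6 and |⟨(2,1)⟩| = 6, so |H| is a multiple of lcm(6, 6) = 6 and divides |G| = 24.
Closing under the operation: H = {(0,0), (0,1), (2,0), (2,1), (4,0), (4,1), (6,0), (6,1), (8,0), (8,1), (10,0), (10,1)}, so |H| = 12.

12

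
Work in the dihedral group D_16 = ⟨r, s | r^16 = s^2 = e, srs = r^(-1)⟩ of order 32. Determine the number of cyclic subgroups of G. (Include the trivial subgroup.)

21

Each element a generates a cyclic subgroup ⟨a⟩; distinct elements may generate the same one (a cyclic group of order d has φ(d) generators).
Cyclic subgroups by order — order 1: 1; order 2: 17; order 4: 1; order 8: 1; order 16: 1.
Total: 21.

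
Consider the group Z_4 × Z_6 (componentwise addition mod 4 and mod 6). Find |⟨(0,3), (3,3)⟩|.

8

|⟨(0,3)⟩| = 2 and |⟨(3,3)⟩| = 4, so |H| is a multiple of lcm(2, 4) = 4 and divides |G| = 24.
Closing under the operation: H = {(0,0), (0,3), (1,0), (1,3), (2,0), (2,3), (3,0), (3,3)}, so |H| = 8.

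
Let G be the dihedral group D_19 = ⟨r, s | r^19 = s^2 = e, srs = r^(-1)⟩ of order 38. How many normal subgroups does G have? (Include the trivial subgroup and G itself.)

3

G has 22 subgroups. Checking conjugation-invariance by order — order 1: 1/1 normal; order 2: 0/19 normal; order 19: 1/1 normal; order 38: 1/1 normal.
Total normal subgroups: 3.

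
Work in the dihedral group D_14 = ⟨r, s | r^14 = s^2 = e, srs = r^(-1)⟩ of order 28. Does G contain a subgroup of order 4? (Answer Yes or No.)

Yes

4 | 28. A subgroup of order 4 is {e, r^7, r^3s, r^10s}.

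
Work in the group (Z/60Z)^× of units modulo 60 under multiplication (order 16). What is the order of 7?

4

Compute successive powers of 7 mod 60: 7, 49, 43, 1; 7^4 ≡ 1 (mod 60).
So |⟨7⟩| = 4.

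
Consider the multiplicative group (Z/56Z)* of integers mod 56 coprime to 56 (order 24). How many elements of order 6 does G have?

14

Enumerating element orders in G gives 14 elements of order 6.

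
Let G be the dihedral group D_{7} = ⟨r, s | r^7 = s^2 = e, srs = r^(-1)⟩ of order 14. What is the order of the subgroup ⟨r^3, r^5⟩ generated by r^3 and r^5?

7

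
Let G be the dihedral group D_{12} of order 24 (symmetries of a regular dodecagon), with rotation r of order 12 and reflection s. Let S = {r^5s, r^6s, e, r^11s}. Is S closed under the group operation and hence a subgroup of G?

No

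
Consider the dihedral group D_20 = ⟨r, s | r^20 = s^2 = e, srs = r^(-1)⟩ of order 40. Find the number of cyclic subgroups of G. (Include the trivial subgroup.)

26

A cyclic subgroup of order d is generated by each of its φ(d) elements of order d, so the cyclic subgroups of order d number (#elements of order d)/φ(d).
Cyclic subgroups by order — order 1: 1; order 2: 21; order 4: 1; order 5: 1; order 10: 1; order 20: 1.
Total: 26.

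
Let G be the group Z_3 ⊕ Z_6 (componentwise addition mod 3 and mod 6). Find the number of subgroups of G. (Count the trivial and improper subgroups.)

12

|G| = 18, so by Lagrange every subgroup order divides 18. Divisors: 1, 2, 3, 6, 9, 18.
Subgroups by order — order 1: 1; order 2: 1; order 3: 4; order 6: 4; order 9: 1; order 18: 1.
Total: 1 + 1 + 4 + 4 + 1 + 1 = 12.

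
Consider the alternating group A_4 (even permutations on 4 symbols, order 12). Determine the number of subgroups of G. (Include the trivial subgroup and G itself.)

|G| = 12, so by Lagrange every subgroup order divides 12. Divisors: 1, 2, 3, 4, 6, 12.
Subgroups by order — order 1: 1; order 2: 3; order 3: 4; order 4: 1; order 6: 0; order 12: 1.
Total: 1 + 3 + 4 + 1 + 0 + 1 = 10.

10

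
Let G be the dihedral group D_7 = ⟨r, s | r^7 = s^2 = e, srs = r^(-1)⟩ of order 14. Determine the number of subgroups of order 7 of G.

1

|G| = 14 and 7 | 14, so subgroups of order 7 are possible by Lagrange.
The subgroups of order 7 are: {e, r, r^2, r^3, r^4, r^5, r^6}.
So G has 1 subgroup of order 7.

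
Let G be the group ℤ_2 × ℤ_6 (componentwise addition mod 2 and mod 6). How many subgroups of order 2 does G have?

3

|G| = 12 and 2 | 12, so subgroups of order 2 are possible by Lagrange.
The subgroups of order 2 are: {(0,0), (0,3)}; {(0,0), (1,0)}; {(0,0), (1,3)}.
So G has 3 subgroups of order 2.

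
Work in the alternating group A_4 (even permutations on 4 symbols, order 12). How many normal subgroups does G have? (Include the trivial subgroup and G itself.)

3

G has 10 subgroups. Checking conjugation-invariance by order — order 1: 1/1 normal; order 2: 0/3 normal; order 3: 0/4 normal; order 4: 1/1 normal; order 12: 1/1 normal.
Total normal subgroups: 3.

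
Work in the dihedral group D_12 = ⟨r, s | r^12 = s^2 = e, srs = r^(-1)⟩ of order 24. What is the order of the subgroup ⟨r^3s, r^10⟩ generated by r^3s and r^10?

12

|⟨r^3s⟩| = 2 and |⟨r^10⟩| = 6, so |H| is a multiple of lcm(2, 6) = 6 and divides |G| = 24.
Closing under the operation: H = {e, r^2, r^4, r^6, r^8, r^10, rs, r^3s, r^5s, r^7s, r^9s, r^11s}, so |H| = 12.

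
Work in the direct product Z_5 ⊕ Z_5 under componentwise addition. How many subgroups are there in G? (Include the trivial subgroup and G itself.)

8

|G| = 25, so by Lagrange every subgroup order divides 25. Divisors: 1, 5, 25.
Subgroups by order — order 1: 1; order 5: 6; order 25: 1.
Total: 1 + 6 + 1 = 8.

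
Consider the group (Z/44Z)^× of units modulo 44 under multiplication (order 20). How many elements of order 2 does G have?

The elements of order 2 are: 21, 23, 43.
That's 3.

3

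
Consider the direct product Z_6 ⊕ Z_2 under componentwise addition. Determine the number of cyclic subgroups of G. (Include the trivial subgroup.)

8

Each element a generates a cyclic subgroup ⟨a⟩; distinct elements may generate the same one (a cyclic group of order d has φ(d) generators).
Cyclic subgroups by order — order 1: 1; order 2: 3; order 3: 1; order 6: 3.
Total: 8.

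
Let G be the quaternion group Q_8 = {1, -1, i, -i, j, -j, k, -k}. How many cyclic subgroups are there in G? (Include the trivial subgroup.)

5

Each element a generates a cyclic subgroup ⟨a⟩; distinct elements may generate the same one (a cyclic group of order d has φ(d) generators).
Cyclic subgroups by order — order 1: 1; order 2: 1; order 4: 3.
Total: 5.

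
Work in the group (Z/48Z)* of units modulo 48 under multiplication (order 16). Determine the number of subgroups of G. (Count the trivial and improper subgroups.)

|G| = 16, so by Lagrange every subgroup order divides 16. Divisors: 1, 2, 4, 8, 16.
Subgroups by order — order 1: 1; order 2: 7; order 4: 11; order 8: 7; order 16: 1.
Total: 1 + 7 + 11 + 7 + 1 = 27.

27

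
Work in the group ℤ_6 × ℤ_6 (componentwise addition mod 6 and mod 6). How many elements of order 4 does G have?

0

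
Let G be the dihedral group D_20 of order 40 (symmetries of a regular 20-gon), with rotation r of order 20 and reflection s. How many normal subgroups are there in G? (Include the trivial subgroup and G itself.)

G has 48 subgroups. Checking conjugation-invariance by order — order 1: 1/1 normal; order 2: 1/21 normal; order 4: 1/11 normal; order 5: 1/1 normal; order 8: 0/5 normal; order 10: 1/5 normal; order 20: 3/3 normal; order 40: 1/1 normal.
Total normal subgroups: 9.

9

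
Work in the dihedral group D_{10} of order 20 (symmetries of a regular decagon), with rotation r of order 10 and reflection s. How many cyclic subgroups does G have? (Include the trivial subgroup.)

14

Each element a generates a cyclic subgroup ⟨a⟩; distinct elements may generate the same one (a cyclic group of order d has φ(d) generators).
Cyclic subgroups by order — order 1: 1; order 2: 11; order 5: 1; order 10: 1.
Total: 14.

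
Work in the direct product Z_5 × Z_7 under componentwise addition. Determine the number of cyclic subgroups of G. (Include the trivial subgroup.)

4

A cyclic subgroup of order d is generated by each of its φ(d) elements of order d, so the cyclic subgroups of order d number (#elements of order d)/φ(d).
Cyclic subgroups by order — order 1: 1; order 5: 1; order 7: 1; order 35: 1.
Total: 4.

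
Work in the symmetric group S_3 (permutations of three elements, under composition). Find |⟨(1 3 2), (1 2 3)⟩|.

3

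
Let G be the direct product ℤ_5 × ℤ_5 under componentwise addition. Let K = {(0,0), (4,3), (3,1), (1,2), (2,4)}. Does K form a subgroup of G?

|K| = 5 divides |G| = 25, consistent with Lagrange.
K contains the identity, every element's inverse is in K, and K is closed under +: it is a subgroup.
In fact K = ⟨(4,3)⟩.

Yes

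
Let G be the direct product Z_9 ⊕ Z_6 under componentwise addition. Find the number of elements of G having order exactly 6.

8

An element (a,b) has order lcm(ord(a), ord(b)); count pairs with lcm equal to 6.
Enumerating gives 8 such elements.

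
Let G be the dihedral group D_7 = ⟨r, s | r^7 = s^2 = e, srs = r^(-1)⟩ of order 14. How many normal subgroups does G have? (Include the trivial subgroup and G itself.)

3

G has 10 subgroups. Checking conjugation-invariance by order — order 1: 1/1 normal; order 2: 0/7 normal; order 7: 1/1 normal; order 14: 1/1 normal.
Total normal subgroups: 3.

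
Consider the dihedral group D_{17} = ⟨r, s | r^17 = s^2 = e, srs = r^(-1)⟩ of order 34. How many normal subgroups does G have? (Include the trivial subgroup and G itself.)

G has 20 subgroups. Checking conjugation-invariance by order — order 1: 1/1 normal; order 2: 0/17 normal; order 17: 1/1 normal; order 34: 1/1 normal.
Total normal subgroups: 3.

3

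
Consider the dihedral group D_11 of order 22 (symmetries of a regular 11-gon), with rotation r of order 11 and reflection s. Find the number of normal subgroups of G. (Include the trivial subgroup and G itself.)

3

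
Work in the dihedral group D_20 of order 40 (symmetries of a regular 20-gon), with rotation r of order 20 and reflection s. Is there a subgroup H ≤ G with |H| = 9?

No

9 does not divide |G| = 40, so by Lagrange no subgroup of order 9 exists.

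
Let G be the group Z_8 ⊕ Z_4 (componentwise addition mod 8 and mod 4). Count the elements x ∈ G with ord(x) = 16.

An element (a,b) has order lcm(ord(a), ord(b)); count pairs with lcm equal to 16.
Enumerating gives 0 such elements.

0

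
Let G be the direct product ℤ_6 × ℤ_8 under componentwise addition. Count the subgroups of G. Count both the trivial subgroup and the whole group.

|G| = 48, so by Lagrange every subgroup order divides 48. Divisors: 1, 2, 3, 4, 6, 8, 12, 16, 24, 48.
Subgroups by order — order 1: 1; order 2: 3; order 3: 1; order 4: 3; order 6: 3; order 8: 3; order 12: 3; order 16: 1; order 24: 3; order 48: 1.
Total: 1 + 3 + 1 + 3 + 3 + 3 + 3 + 1 + 3 + 1 = 22.

22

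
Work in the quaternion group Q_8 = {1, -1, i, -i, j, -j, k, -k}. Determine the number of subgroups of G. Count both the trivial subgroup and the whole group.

6

|G| = 8, so by Lagrange every subgroup order divides 8. Divisors: 1, 2, 4, 8.
Subgroups by order — order 1: 1; order 2: 1; order 4: 3; order 8: 1.
Total: 1 + 1 + 3 + 1 = 6.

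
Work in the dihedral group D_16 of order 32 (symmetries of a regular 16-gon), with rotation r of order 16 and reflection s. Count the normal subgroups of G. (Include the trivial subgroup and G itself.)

G has 36 subgroups. Checking conjugation-invariance by order — order 1: 1/1 normal; order 2: 1/17 normal; order 4: 1/9 normal; order 8: 1/5 normal; order 16: 3/3 normal; order 32: 1/1 normal.
Total normal subgroups: 8.

8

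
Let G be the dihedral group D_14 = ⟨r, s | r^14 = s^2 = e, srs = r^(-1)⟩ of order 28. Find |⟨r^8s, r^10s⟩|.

|⟨r^8s⟩| = 2 and |⟨r^10s⟩| = 2, so |H| is a multiple of lcm(2, 2) = 2 and divides |G| = 28.
Closing under the operation: H = {e, r^2, r^4, r^6, r^8, r^10, r^12, s, r^2s, r^4s, r^6s, r^8s, r^10s, r^12s}, so |H| = 14.

14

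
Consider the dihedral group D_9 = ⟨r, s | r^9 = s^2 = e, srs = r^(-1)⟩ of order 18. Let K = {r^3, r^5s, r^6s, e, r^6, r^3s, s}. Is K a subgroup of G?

No

|K| = 7 does not divide |G| = 18, so by Lagrange K is not a subgroup.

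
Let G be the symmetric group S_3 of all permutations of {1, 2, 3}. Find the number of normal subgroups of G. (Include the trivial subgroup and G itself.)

G has 6 subgroups. Checking conjugation-invariance by order — order 1: 1/1 normal; order 2: 0/3 normal; order 3: 1/1 normal; order 6: 1/1 normal.
Total normal subgroups: 3.

3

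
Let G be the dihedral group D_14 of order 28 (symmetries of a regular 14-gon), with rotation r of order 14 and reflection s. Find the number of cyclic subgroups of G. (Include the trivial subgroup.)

Group the elements of G by the cyclic subgroup they generate; each cyclic subgroup of order d accounts for φ(d) elements.
Cyclic subgroups by order — order 1: 1; order 2: 15; order 7: 1; order 14: 1.
Total: 18.

18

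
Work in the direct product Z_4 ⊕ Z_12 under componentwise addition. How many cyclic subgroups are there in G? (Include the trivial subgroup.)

Each element a generates a cyclic subgroup ⟨a⟩; distinct elements may generate the same one (a cyclic group of order d has φ(d) generators).
Cyclic subgroups by order — order 1: 1; order 2: 3; order 3: 1; order 4: 6; order 6: 3; order 12: 6.
Total: 20.

20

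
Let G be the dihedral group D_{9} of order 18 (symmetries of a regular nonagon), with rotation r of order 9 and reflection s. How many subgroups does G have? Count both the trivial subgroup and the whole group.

16

|G| = 18, so by Lagrange every subgroup order divides 18. Divisors: 1, 2, 3, 6, 9, 18.
Subgroups by order — order 1: 1; order 2: 9; order 3: 1; order 6: 3; order 9: 1; order 18: 1.
Total: 1 + 9 + 1 + 3 + 1 + 1 = 16.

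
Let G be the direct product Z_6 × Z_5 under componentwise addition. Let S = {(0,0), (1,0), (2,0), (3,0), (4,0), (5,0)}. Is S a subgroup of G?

|S| = 6 divides |G| = 30, consistent with Lagrange.
S contains the identity, every element's inverse is in S, and S is closed under +: it is a subgroup.
In fact S = ⟨(5,0)⟩.

Yes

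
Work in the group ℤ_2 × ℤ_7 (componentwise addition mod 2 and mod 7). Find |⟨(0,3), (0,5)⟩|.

7

|⟨(0,3)⟩| = 7 and |⟨(0,5)⟩| = 7, so |H| is a multiple of lcm(7, 7) = 7 and divides |G| = 14.
Closing under the operation: H = {(0,0), (0,1), (0,2), (0,3), (0,4), (0,5), (0,6)}, so |H| = 7.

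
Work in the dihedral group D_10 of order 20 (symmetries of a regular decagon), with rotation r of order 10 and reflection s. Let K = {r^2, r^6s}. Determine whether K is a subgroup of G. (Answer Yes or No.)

No

The identity e ∉ K, so K is not a subgroup.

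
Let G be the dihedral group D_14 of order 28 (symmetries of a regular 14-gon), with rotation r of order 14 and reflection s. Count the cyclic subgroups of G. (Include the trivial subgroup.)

18

A cyclic subgroup of order d is generated by each of its φ(d) elements of order d, so the cyclic subgroups of order d number (#elements of order d)/φ(d).
Cyclic subgroups by order — order 1: 1; order 2: 15; order 7: 1; order 14: 1.
Total: 18.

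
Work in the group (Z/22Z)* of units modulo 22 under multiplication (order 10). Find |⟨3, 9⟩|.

5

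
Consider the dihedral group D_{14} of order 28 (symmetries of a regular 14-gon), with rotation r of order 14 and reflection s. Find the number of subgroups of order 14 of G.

3

|G| = 28 and 14 | 28, so subgroups of order 14 are possible by Lagrange.
The subgroups of order 14 are: {e, r, r^2, r^3, r^4, r^5, r^6, r^7, r^8, r^9, r^10, r^11, r^12, r^13}; {e, r^2, r^4, r^6, r^8, r^10, r^12, s, r^2s, r^4s, r^6s, r^8s, r^10s, r^12s}; {e, r^2, r^4, r^6, r^8, r^10, r^12, rs, r^3s, r^5s, r^7s, r^9s, r^11s, r^13s}.
So G has 3 subgroups of order 14.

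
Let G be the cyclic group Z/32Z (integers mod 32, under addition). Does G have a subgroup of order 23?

No

23 does not divide |G| = 32, so by Lagrange no subgroup of order 23 exists.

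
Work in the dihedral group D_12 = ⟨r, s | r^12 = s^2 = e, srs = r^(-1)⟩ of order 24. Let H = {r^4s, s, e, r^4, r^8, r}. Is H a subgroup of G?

No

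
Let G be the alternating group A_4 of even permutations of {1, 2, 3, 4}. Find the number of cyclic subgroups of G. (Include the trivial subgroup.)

8

Each element a generates a cyclic subgroup ⟨a⟩; distinct elements may generate the same one (a cyclic group of order d has φ(d) generators).
Cyclic subgroups by order — order 1: 1; order 2: 3; order 3: 4.
Total: 8.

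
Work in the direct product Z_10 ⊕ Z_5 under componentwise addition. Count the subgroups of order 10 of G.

6

|G| = 50 and 10 | 50, so subgroups of order 10 are possible by Lagrange.
The subgroups of order 10 are: {(0,0), (0,1), (0,2), (0,3), (0,4), (5,0), (5,1), (5,2), (5,3), (5,4)}; {(0,0), (1,0), (2,0), (3,0), (4,0), (5,0), (6,0), (7,0), (8,0), (9,0)}; {(0,0), (1,1), (2,2), (3,3), (4,4), (5,0), (6,1), (7,2), (8,3), (9,4)}; {(0,0), (1,2), (2,4), (3,1), (4,3), (5,0), (6,2), (7,4), (8,1), (9,3)}; … (6 in all).
So G has 6 subgroups of order 10.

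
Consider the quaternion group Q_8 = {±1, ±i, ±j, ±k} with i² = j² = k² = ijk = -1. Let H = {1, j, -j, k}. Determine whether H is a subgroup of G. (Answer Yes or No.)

k ∈ H but its inverse -k ∉ H, so H is not a subgroup.

No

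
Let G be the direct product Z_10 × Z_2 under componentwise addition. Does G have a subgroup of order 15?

15 does not divide |G| = 20, so by Lagrange no subgroup of order 15 exists.

No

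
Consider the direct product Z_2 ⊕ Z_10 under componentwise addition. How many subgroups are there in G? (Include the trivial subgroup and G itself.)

10

|G| = 20, so by Lagrange every subgroup order divides 20. Divisors: 1, 2, 4, 5, 10, 20.
Subgroups by order — order 1: 1; order 2: 3; order 4: 1; order 5: 1; order 10: 3; order 20: 1.
Total: 1 + 3 + 1 + 1 + 3 + 1 = 10.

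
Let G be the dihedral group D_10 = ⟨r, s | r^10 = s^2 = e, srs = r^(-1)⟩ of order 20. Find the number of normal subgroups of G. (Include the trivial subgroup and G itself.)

7

G has 22 subgroups. Checking conjugation-invariance by order — order 1: 1/1 normal; order 2: 1/11 normal; order 4: 0/5 normal; order 5: 1/1 normal; order 10: 3/3 normal; order 20: 1/1 normal.
Total normal subgroups: 7.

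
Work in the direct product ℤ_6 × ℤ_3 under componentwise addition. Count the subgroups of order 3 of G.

|G| = 18 and 3 | 18, so subgroups of order 3 are possible by Lagrange.
The subgroups of order 3 are: {(0,0), (0,1), (0,2)}; {(0,0), (2,0), (4,0)}; {(0,0), (2,1), (4,2)}; {(0,0), (2,2), (4,1)}.
So G has 4 subgroups of order 3.

4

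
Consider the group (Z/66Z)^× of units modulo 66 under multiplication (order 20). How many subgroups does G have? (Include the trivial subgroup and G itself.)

|G| = 20, so by Lagrange every subgroup order divides 20. Divisors: 1, 2, 4, 5, 10, 20.
Subgroups by order — order 1: 1; order 2: 3; order 4: 1; order 5: 1; order 10: 3; order 20: 1.
Total: 1 + 3 + 1 + 1 + 3 + 1 = 10.

10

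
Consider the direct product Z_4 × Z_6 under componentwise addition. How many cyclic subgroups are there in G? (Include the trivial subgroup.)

A cyclic subgroup of order d is generated by each of its φ(d) elements of order d, so the cyclic subgroups of order d number (#elements of order d)/φ(d).
Cyclic subgroups by order — order 1: 1; order 2: 3; order 3: 1; order 4: 2; order 6: 3; order 12: 2.
Total: 12.

12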